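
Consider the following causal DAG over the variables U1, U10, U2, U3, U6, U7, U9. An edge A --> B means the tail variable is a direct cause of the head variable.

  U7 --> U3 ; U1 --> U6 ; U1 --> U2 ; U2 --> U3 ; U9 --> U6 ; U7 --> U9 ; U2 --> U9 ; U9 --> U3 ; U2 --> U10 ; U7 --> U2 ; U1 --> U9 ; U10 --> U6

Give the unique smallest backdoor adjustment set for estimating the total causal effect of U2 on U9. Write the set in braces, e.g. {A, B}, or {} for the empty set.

Variables eligible for adjustment (non-descendants of U2, excluding U2 and U9): {U1, U7}.
Backdoor paths from U2 to U9:
  P1: U2 <- U1 -> U9
  P2: U2 <- U1 -> U6 <- U9
  P3: U2 <- U7 -> U9
  P4: U2 <- U7 -> U3 <- U9
The empty set is not sufficient: P1 (U2 <- U1 -> U9) has no collider blocking it and no conditioned non-collider, so it is open.
Try {U1, U7}:
  P1: blocked at fork node U1 ∈ conditioning set.
  P2: blocked at fork node U1 ∈ conditioning set.
  P3: blocked at fork node U7 ∈ conditioning set.
  P4: blocked at fork node U7 ∈ conditioning set.
{U1, U7} contains no descendant of U2 and blocks every backdoor path.
Every element of {U1, U7} is needed (dropping U1 leaves P1 open; dropping U7 leaves P3 open), so no proper subset is valid.
Among all size-2 subsets of the eligible variables, only {U1, U7} blocks every backdoor path, so it is the unique smallest valid adjustment set.

{U1, U7}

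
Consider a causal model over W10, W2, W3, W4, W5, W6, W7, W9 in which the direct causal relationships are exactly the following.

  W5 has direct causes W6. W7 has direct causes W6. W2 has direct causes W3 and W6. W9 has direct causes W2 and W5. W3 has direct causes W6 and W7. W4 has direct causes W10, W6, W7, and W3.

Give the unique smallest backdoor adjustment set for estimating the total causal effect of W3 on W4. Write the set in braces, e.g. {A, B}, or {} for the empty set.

Variables eligible for adjustment (non-descendants of W3, excluding W3 and W4): {W10, W5, W6, W7}.
Backdoor paths from W3 to W4:
  P1: W3 <- W6 -> W7 -> W4
  P2: W3 <- W6 -> W4
  P3: W3 <- W7 <- W6 -> W4
  P4: W3 <- W7 -> W4
The empty set is not sufficient: P1 (W3 <- W6 -> W7 -> W4) has no collider blocking it and no conditioned non-collider, so it is open.
Try {W6, W7}:
  P1: blocked at fork node W6 ∈ conditioning set.
  P2: blocked at fork node W6 ∈ conditioning set.
  P3: blocked at chain node W7 ∈ conditioning set.
  P4: blocked at fork node W7 ∈ conditioning set.
{W6, W7} contains no descendant of W3 and blocks every backdoor path.
Every element of {W6, W7} is needed (dropping W6 leaves P2 open; dropping W7 leaves P4 open), so no proper subset is valid.
Among all size-2 subsets of the eligible variables, only {W6, W7} blocks every backdoor path, so it is the unique smallest valid adjustment set.

{W6, W7}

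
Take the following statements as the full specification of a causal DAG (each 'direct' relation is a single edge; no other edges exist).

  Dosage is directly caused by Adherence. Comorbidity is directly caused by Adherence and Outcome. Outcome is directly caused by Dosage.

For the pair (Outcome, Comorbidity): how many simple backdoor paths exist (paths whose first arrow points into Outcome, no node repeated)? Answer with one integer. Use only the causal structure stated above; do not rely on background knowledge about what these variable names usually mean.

A backdoor path from Outcome to Comorbidity is any simple undirected path whose first edge points into Outcome (i.e. leaves Outcome via a parent).
Parents of Outcome: {Dosage}.
Enumerating:
  P1: Outcome <- Dosage <- Adherence -> Comorbidity
That exhausts the simple backdoor paths. Count: 1.

1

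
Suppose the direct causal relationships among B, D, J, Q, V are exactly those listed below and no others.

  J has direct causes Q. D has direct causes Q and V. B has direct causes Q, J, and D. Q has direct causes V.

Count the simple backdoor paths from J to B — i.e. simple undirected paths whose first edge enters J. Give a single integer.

3

A backdoor path from J to B is any simple undirected path whose first edge points into J (i.e. leaves J via a parent).
Parents of J: {Q}.
Enumerating:
  P1: J <- Q <- V -> D -> B
  P2: J <- Q -> D -> B
  P3: J <- Q -> B
That exhausts the simple backdoor paths. Count: 3.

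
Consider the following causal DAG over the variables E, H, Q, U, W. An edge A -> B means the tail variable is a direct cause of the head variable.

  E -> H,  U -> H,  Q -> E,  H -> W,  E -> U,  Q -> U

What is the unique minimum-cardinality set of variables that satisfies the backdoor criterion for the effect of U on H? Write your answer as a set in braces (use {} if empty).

Variables eligible for adjustment (non-descendants of U, excluding U and H): {E, Q}.
Backdoor paths from U to H:
  P1: U <- Q -> E -> H
  P2: U <- E -> H
The empty set is not sufficient: P1 (U <- Q -> E -> H) has no collider blocking it and no conditioned non-collider, so it is open.
Try {E}:
  P1: blocked at chain node E ∈ conditioning set.
  P2: blocked at fork node E ∈ conditioning set.
{E} contains no descendant of U and blocks every backdoor path.
No other singleton works — e.g. {Q} leaves P2 open — so {E} is the unique smallest valid adjustment set.

{E}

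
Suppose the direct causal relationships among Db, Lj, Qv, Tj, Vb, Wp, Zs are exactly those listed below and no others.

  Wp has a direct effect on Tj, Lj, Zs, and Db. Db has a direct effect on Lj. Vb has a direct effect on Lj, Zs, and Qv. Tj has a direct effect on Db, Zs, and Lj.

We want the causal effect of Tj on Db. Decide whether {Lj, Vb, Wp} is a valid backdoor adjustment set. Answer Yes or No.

Backdoor paths from Tj to Db (paths whose first edge points into Tj):
  P1: Tj <- Wp -> Db
  P2: Tj <- Wp -> Lj <- Db
  P3: Tj <- Wp -> Zs <- Vb -> Lj <- Db
Condition 1 (no descendant of Tj in the set): FAILS — Lj is a descendant of Tj.
Condition 2 (every backdoor path blocked by {Lj, Vb, Wp}):
  P1: blocked at fork node Wp ∈ conditioning set.
  P2: blocked at fork node Wp ∈ conditioning set.
  P3: blocked at fork node Wp ∈ conditioning set.
{Lj, Vb, Wp} does not satisfy the backdoor criterion.

No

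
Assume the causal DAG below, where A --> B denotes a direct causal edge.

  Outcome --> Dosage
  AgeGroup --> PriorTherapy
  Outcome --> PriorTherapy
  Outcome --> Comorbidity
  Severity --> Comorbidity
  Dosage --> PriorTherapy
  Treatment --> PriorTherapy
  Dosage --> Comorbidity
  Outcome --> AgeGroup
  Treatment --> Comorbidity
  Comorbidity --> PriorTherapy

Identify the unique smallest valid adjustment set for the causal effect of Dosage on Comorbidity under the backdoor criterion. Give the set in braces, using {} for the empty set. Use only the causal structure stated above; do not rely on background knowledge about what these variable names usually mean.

Variables eligible for adjustment (non-descendants of Dosage, excluding Dosage and Comorbidity): {AgeGroup, Outcome, Severity, Treatment}.
Backdoor paths from Dosage to Comorbidity:
  P1: Dosage <- Outcome -> AgeGroup -> PriorTherapy <- Treatment -> Comorbidity
  P2: Dosage <- Outcome -> AgeGroup -> PriorTherapy <- Comorbidity
  P3: Dosage <- Outcome -> Comorbidity
  P4: Dosage <- Outcome -> PriorTherapy <- Treatment -> Comorbidity
  P5: Dosage <- Outcome -> PriorTherapy <- Comorbidity
The empty set is not sufficient: P3 (Dosage <- Outcome -> Comorbidity) has no collider blocking it and no conditioned non-collider, so it is open.
Try {Outcome}:
  P1: blocked at fork node Outcome ∈ conditioning set.
  P2: blocked at fork node Outcome ∈ conditioning set.
  P3: blocked at fork node Outcome ∈ conditioning set.
  P4: blocked at fork node Outcome ∈ conditioning set.
  P5: blocked at fork node Outcome ∈ conditioning set.
{Outcome} contains no descendant of Dosage and blocks every backdoor path.
No other singleton works — e.g. {Treatment} leaves P3 open — so {Outcome} is the unique smallest valid adjustment set.

{Outcome}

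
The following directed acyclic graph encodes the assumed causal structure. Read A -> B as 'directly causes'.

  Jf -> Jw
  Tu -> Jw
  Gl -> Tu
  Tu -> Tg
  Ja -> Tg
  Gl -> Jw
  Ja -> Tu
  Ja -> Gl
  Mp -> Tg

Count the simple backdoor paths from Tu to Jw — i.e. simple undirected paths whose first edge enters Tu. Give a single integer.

2

A backdoor path from Tu to Jw is any simple undirected path whose first edge points into Tu (i.e. leaves Tu via a parent).
Parents of Tu: {Gl, Ja}.
Enumerating:
  P1: Tu <- Ja -> Gl -> Jw
  P2: Tu <- Gl -> Jw
That exhausts the simple backdoor paths. Count: 2.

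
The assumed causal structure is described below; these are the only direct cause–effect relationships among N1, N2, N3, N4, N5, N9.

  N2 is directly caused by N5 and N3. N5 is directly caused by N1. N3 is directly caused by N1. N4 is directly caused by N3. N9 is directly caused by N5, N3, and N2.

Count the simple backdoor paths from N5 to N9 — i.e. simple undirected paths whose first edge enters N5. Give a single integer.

2

A backdoor path from N5 to N9 is any simple undirected path whose first edge points into N5 (i.e. leaves N5 via a parent).
Parents of N5: {N1}.
Enumerating:
  P1: N5 <- N1 -> N3 -> N2 -> N9
  P2: N5 <- N1 -> N3 -> N9
That exhausts the simple backdoor paths. Count: 2.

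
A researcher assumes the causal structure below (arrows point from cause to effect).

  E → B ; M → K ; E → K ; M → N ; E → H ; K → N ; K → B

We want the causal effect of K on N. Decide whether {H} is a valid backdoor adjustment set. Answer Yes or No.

No

Backdoor paths from K to N (paths whose first edge points into K):
  P1: K <- M -> N
Condition 1 (no descendant of K in the set): holds — descendants of K are {B, N}; none are in {H}.
Condition 2 (every backdoor path blocked by {H}):
  P1: open — no interior node is in the conditioning set.
{H} does not satisfy the backdoor criterion.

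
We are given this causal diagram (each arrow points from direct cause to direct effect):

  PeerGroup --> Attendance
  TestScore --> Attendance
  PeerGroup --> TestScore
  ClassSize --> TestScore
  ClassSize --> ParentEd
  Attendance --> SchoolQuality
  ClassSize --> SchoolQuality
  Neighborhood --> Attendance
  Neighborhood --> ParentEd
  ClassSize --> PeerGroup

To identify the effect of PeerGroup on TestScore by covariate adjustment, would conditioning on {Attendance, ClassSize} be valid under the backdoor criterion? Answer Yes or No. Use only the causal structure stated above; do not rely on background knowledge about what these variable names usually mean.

No

Backdoor paths from PeerGroup to TestScore (paths whose first edge points into PeerGroup):
  P1: PeerGroup <- ClassSize -> ParentEd <- Neighborhood -> Attendance <- TestScore
  P2: PeerGroup <- ClassSize -> TestScore
  P3: PeerGroup <- ClassSize -> SchoolQuality <- Attendance <- TestScore
Condition 1 (no descendant of PeerGroup in the set): FAILS — Attendance is a descendant of PeerGroup.
Condition 2 (every backdoor path blocked by {Attendance, ClassSize}):
  P1: blocked at fork node ClassSize ∈ conditioning set.
  P2: blocked at fork node ClassSize ∈ conditioning set.
  P3: blocked at fork node ClassSize ∈ conditioning set.
{Attendance, ClassSize} does not satisfy the backdoor criterion.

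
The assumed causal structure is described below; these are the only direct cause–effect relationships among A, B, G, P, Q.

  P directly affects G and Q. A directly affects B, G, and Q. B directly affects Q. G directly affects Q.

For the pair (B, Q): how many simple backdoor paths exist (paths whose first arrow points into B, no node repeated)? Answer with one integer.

3

A backdoor path from B to Q is any simple undirected path whose first edge points into B (i.e. leaves B via a parent).
Parents of B: {A}.
Enumerating:
  P1: B <- A -> G <- P -> Q
  P2: B <- A -> G -> Q
  P3: B <- A -> Q
That exhausts the simple backdoor paths. Count: 3.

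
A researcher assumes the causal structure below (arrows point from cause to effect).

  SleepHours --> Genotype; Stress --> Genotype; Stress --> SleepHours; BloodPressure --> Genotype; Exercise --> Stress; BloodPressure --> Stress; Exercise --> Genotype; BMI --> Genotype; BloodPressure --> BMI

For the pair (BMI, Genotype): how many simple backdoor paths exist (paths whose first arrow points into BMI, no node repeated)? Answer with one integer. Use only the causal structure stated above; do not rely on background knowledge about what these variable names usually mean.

A backdoor path from BMI to Genotype is any simple undirected path whose first edge points into BMI (i.e. leaves BMI via a parent).
Parents of BMI: {BloodPressure}.
Enumerating:
  P1: BMI <- BloodPressure -> Stress <- Exercise -> Genotype
  P2: BMI <- BloodPressure -> Stress -> SleepHours -> Genotype
  P3: BMI <- BloodPressure -> Stress -> Genotype
  P4: BMI <- BloodPressure -> Genotype
That exhausts the simple backdoor paths. Count: 4.

4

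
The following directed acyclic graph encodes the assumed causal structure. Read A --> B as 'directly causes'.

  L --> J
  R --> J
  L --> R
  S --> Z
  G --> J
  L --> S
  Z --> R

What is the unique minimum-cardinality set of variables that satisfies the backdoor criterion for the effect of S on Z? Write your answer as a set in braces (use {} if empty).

Variables eligible for adjustment (non-descendants of S, excluding S and Z): {G, L}.
Backdoor paths from S to Z:
  P1: S <- L -> R <- Z
  P2: S <- L -> J <- R <- Z
Each backdoor path contains an unconditioned collider, so every path is already blocked with the empty conditioning set:
  P1: blocked at collider R (neither it nor any descendant is in the conditioning set).
  P2: blocked at collider J (neither it nor any descendant is in the conditioning set).
The empty set is therefore the unique smallest valid set.

{}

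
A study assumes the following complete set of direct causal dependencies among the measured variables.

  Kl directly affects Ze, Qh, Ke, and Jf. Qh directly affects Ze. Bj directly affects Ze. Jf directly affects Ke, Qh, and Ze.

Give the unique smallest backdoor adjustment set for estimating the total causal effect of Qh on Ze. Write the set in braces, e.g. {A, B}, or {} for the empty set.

Variables eligible for adjustment (non-descendants of Qh, excluding Qh and Ze): {Bj, Jf, Ke, Kl}.
Backdoor paths from Qh to Ze:
  P1: Qh <- Kl -> Jf -> Ze
  P2: Qh <- Kl -> Ze
  P3: Qh <- Kl -> Ke <- Jf -> Ze
  P4: Qh <- Jf <- Kl -> Ze
  P5: Qh <- Jf -> Ze
  P6: Qh <- Jf -> Ke <- Kl -> Ze
The empty set is not sufficient: P1 (Qh <- Kl -> Jf -> Ze) has no collider blocking it and no conditioned non-collider, so it is open.
Try {Jf, Kl}:
  P1: blocked at fork node Kl ∈ conditioning set.
  P2: blocked at fork node Kl ∈ conditioning set.
  P3: blocked at fork node Kl ∈ conditioning set.
  P4: blocked at chain node Jf ∈ conditioning set.
  P5: blocked at fork node Jf ∈ conditioning set.
  P6: blocked at fork node Jf ∈ conditioning set.
{Jf, Kl} contains no descendant of Qh and blocks every backdoor path.
Every element of {Jf, Kl} is needed (dropping Jf leaves P5 open; dropping Kl leaves P2 open), so no proper subset is valid.
Among all size-2 subsets of the eligible variables, only {Jf, Kl} blocks every backdoor path, so it is the unique smallest valid adjustment set.

{Jf, Kl}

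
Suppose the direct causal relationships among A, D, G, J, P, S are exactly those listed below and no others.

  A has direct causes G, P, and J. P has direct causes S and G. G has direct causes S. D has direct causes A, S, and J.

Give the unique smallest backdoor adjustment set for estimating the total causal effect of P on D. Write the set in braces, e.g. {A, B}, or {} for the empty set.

Variables eligible for adjustment (non-descendants of P, excluding P and D): {G, J, S}.
Backdoor paths from P to D:
  P1: P <- S -> G -> A <- J -> D
  P2: P <- S -> G -> A -> D
  P3: P <- S -> D
  P4: P <- G <- S -> D
  P5: P <- G -> A <- J -> D
  P6: P <- G -> A -> D
The empty set is not sufficient: P2 (P <- S -> G -> A -> D) has no collider blocking it and no conditioned non-collider, so it is open.
Try {G, S}:
  P1: blocked at fork node S ∈ conditioning set.
  P2: blocked at fork node S ∈ conditioning set.
  P3: blocked at fork node S ∈ conditioning set.
  P4: blocked at chain node G ∈ conditioning set.
  P5: blocked at fork node G ∈ conditioning set.
  P6: blocked at fork node G ∈ conditioning set.
{G, S} contains no descendant of P and blocks every backdoor path.
Every element of {G, S} is needed (dropping G leaves P6 open; dropping S leaves P3 open), so no proper subset is valid.
Among all size-2 subsets of the eligible variables, only {G, S} blocks every backdoor path, so it is the unique smallest valid adjustment set.

{G, S}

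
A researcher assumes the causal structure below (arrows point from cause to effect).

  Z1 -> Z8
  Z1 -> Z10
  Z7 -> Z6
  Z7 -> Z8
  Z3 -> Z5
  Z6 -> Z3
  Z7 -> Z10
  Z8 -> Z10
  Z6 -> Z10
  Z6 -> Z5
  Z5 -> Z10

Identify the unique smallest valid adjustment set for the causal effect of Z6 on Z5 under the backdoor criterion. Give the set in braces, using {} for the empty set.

{}

Variables eligible for adjustment (non-descendants of Z6, excluding Z6 and Z5): {Z1, Z7, Z8}.
Backdoor paths from Z6 to Z5:
  P1: Z6 <- Z7 -> Z8 <- Z1 -> Z10 <- Z5
  P2: Z6 <- Z7 -> Z8 -> Z10 <- Z5
  P3: Z6 <- Z7 -> Z10 <- Z5
Each backdoor path contains an unconditioned collider, so every path is already blocked with the empty conditioning set:
  P1: blocked at collider Z8 (neither it nor any descendant is in the conditioning set).
  P2: blocked at collider Z10 (neither it nor any descendant is in the conditioning set).
  P3: blocked at collider Z10 (neither it nor any descendant is in the conditioning set).
The empty set is therefore the unique smallest valid set.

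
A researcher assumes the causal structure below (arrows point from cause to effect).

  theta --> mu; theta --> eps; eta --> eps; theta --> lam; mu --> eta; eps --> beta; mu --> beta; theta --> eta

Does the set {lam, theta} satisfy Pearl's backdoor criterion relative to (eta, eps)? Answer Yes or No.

Yes

Backdoor paths from eta to eps (paths whose first edge points into eta):
  P1: eta <- theta -> mu -> beta <- eps
  P2: eta <- theta -> eps
  P3: eta <- mu <- theta -> eps
  P4: eta <- mu -> beta <- eps
Condition 1 (no descendant of eta in the set): holds — descendants of eta are {beta, eps}; none are in {lam, theta}.
Condition 2 (every backdoor path blocked by {lam, theta}):
  P1: blocked at fork node theta ∈ conditioning set.
  P2: blocked at fork node theta ∈ conditioning set.
  P3: blocked at fork node theta ∈ conditioning set.
  P4: blocked at collider beta (neither it nor any descendant is in the conditioning set).
{lam, theta} satisfies the backdoor criterion.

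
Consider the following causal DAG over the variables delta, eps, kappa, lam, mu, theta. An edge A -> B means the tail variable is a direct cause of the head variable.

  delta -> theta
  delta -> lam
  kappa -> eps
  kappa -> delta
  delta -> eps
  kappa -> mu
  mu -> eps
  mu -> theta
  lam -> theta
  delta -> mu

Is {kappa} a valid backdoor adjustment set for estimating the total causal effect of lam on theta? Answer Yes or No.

Backdoor paths from lam to theta (paths whose first edge points into lam):
  P1: lam <- delta <- kappa -> mu -> theta
  P2: lam <- delta <- kappa -> eps <- mu -> theta
  P3: lam <- delta -> mu -> theta
  P4: lam <- delta -> eps <- kappa -> mu -> theta
  P5: lam <- delta -> eps <- mu -> theta
  P6: lam <- delta -> theta
Condition 1 (no descendant of lam in the set): holds — descendants of lam are {theta}; none are in {kappa}.
Condition 2 (every backdoor path blocked by {kappa}):
  P1: blocked at fork node kappa ∈ conditioning set.
  P2: blocked at fork node kappa ∈ conditioning set.
  P3: open — no interior node is in the conditioning set.
  P4: blocked at collider eps (neither it nor any descendant is in the conditioning set).
  P5: blocked at collider eps (neither it nor any descendant is in the conditioning set).
  P6: open — no interior node is in the conditioning set.
{kappa} does not satisfy the backdoor criterion.

No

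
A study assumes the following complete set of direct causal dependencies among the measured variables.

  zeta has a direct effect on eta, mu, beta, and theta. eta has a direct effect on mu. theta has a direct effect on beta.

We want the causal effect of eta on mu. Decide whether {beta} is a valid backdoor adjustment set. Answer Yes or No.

Backdoor paths from eta to mu (paths whose first edge points into eta):
  P1: eta <- zeta -> mu
Condition 1 (no descendant of eta in the set): holds — descendants of eta are {mu}; none are in {beta}.
Condition 2 (every backdoor path blocked by {beta}):
  P1: open — no interior node is in the conditioning set.
{beta} does not satisfy the backdoor criterion.

No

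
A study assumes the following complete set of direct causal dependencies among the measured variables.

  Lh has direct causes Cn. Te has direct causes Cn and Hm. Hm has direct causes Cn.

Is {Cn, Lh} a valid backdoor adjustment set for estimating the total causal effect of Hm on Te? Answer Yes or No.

Backdoor paths from Hm to Te (paths whose first edge points into Hm):
  P1: Hm <- Cn -> Te
Condition 1 (no descendant of Hm in the set): holds — descendants of Hm are {Te}; none are in {Cn, Lh}.
Condition 2 (every backdoor path blocked by {Cn, Lh}):
  P1: blocked at fork node Cn ∈ conditioning set.
{Cn, Lh} satisfies the backdoor criterion.

Yes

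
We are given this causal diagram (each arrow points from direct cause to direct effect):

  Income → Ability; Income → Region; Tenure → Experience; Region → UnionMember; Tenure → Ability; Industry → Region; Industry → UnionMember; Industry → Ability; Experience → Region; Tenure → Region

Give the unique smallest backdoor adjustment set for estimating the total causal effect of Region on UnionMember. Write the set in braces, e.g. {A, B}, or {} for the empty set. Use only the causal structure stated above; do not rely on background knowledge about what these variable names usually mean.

{Industry}

Variables eligible for adjustment (non-descendants of Region, excluding Region and UnionMember): {Ability, Experience, Income, Industry, Tenure}.
Backdoor paths from Region to UnionMember:
  P1: Region <- Tenure -> Ability <- Industry -> UnionMember
  P2: Region <- Experience <- Tenure -> Ability <- Industry -> UnionMember
  P3: Region <- Income -> Ability <- Industry -> UnionMember
  P4: Region <- Industry -> UnionMember
The empty set is not sufficient: P4 (Region <- Industry -> UnionMember) has no collider blocking it and no conditioned non-collider, so it is open.
Try {Industry}:
  P1: blocked at collider Ability (neither it nor any descendant is in the conditioning set).
  P2: blocked at collider Ability (neither it nor any descendant is in the conditioning set).
  P3: blocked at collider Ability (neither it nor any descendant is in the conditioning set).
  P4: blocked at fork node Industry ∈ conditioning set.
{Industry} contains no descendant of Region and blocks every backdoor path.
No other singleton works — e.g. {Tenure} leaves P4 open — so {Industry} is the unique smallest valid adjustment set.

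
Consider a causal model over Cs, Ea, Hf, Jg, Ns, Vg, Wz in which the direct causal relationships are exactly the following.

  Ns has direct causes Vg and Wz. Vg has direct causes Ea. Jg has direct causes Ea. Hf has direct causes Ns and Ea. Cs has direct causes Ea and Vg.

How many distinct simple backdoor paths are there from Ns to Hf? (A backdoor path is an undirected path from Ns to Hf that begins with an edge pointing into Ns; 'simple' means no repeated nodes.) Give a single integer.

A backdoor path from Ns to Hf is any simple undirected path whose first edge points into Ns (i.e. leaves Ns via a parent).
Parents of Ns: {Vg, Wz}.
Enumerating:
  P1: Ns <- Vg <- Ea -> Hf
  P2: Ns <- Vg -> Cs <- Ea -> Hf
That exhausts the simple backdoor paths. Count: 2.

2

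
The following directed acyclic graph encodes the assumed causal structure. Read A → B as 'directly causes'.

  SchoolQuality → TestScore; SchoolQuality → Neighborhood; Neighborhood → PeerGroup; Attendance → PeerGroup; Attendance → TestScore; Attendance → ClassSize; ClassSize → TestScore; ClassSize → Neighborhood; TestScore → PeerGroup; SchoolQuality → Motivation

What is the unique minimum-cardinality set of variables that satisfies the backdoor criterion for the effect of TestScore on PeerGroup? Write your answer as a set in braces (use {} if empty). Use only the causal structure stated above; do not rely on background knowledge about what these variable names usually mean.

Variables eligible for adjustment (non-descendants of TestScore, excluding TestScore and PeerGroup): {Attendance, ClassSize, Motivation, Neighborhood, SchoolQuality}.
Backdoor paths from TestScore to PeerGroup:
  P1: TestScore <- Attendance -> ClassSize -> Neighborhood -> PeerGroup
  P2: TestScore <- Attendance -> PeerGroup
  P3: TestScore <- ClassSize <- Attendance -> PeerGroup
  P4: TestScore <- ClassSize -> Neighborhood -> PeerGroup
  P5: TestScore <- SchoolQuality -> Neighborhood <- ClassSize <- Attendance -> PeerGroup
  P6: TestScore <- SchoolQuality -> Neighborhood -> PeerGroup
The empty set is not sufficient: P1 (TestScore <- Attendance -> ClassSize -> Neighborhood -> PeerGroup) has no collider blocking it and no conditioned non-collider, so it is open.
Try {Attendance, Neighborhood}:
  P1: blocked at fork node Attendance ∈ conditioning set.
  P2: blocked at fork node Attendance ∈ conditioning set.
  P3: blocked at fork node Attendance ∈ conditioning set.
  P4: blocked at chain node Neighborhood ∈ conditioning set.
  P5: blocked at fork node Attendance ∈ conditioning set.
  P6: blocked at chain node Neighborhood ∈ conditioning set.
{Attendance, Neighborhood} contains no descendant of TestScore and blocks every backdoor path.
Every element of {Attendance, Neighborhood} is needed (dropping Attendance leaves P2 open; dropping Neighborhood leaves P4 open), so no proper subset is valid.
Among all size-2 subsets of the eligible variables, only {Attendance, Neighborhood} blocks every backdoor path, so it is the unique smallest valid adjustment set.

{Attendance, Neighborhood}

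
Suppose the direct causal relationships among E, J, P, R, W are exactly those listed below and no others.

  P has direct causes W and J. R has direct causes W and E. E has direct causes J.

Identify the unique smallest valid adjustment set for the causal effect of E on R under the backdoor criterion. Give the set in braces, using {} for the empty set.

Variables eligible for adjustment (non-descendants of E, excluding E and R): {J, P, W}.
Backdoor paths from E to R:
  P1: E <- J -> P <- W -> R
Each backdoor path contains an unconditioned collider, so every path is already blocked with the empty conditioning set:
  P1: blocked at collider P (neither it nor any descendant is in the conditioning set).
The empty set is therefore the unique smallest valid set.

{}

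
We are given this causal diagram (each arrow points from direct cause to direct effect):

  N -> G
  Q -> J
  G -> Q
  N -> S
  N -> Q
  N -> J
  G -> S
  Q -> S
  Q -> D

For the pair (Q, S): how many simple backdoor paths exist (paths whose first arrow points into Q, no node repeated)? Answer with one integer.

4

A backdoor path from Q to S is any simple undirected path whose first edge points into Q (i.e. leaves Q via a parent).
Parents of Q: {G, N}.
Enumerating:
  P1: Q <- N -> G -> S
  P2: Q <- N -> S
  P3: Q <- G <- N -> S
  P4: Q <- G -> S
That exhausts the simple backdoor paths. Count: 4.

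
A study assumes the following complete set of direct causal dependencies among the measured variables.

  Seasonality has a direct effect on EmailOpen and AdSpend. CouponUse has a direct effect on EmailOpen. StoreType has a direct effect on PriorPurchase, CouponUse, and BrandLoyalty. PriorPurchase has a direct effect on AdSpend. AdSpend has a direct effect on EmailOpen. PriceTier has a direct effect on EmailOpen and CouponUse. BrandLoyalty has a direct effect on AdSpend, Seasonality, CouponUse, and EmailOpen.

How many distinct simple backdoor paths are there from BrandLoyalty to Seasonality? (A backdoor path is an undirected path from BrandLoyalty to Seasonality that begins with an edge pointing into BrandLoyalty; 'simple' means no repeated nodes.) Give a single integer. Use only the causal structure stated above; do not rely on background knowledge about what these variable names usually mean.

6

A backdoor path from BrandLoyalty to Seasonality is any simple undirected path whose first edge points into BrandLoyalty (i.e. leaves BrandLoyalty via a parent).
Parents of BrandLoyalty: {StoreType}.
Enumerating:
  P1: BrandLoyalty <- StoreType -> PriorPurchase -> AdSpend <- Seasonality
  P2: BrandLoyalty <- StoreType -> PriorPurchase -> AdSpend -> EmailOpen <- Seasonality
  P3: BrandLoyalty <- StoreType -> CouponUse <- PriceTier -> EmailOpen <- Seasonality
  P4: BrandLoyalty <- StoreType -> CouponUse <- PriceTier -> EmailOpen <- AdSpend <- Seasonality
  P5: BrandLoyalty <- StoreType -> CouponUse -> EmailOpen <- Seasonality
  P6: BrandLoyalty <- StoreType -> CouponUse -> EmailOpen <- AdSpend <- Seasonality
That exhausts the simple backdoor paths. Count: 6.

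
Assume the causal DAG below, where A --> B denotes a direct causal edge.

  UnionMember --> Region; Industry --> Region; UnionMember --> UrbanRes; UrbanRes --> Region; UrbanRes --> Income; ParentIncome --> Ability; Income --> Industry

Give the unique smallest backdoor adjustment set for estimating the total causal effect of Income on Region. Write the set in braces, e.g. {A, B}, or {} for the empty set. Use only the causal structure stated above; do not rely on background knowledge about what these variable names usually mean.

Variables eligible for adjustment (non-descendants of Income, excluding Income and Region): {Ability, ParentIncome, UnionMember, UrbanRes}.
Backdoor paths from Income to Region:
  P1: Income <- UrbanRes <- UnionMember -> Region
  P2: Income <- UrbanRes -> Region
The empty set is not sufficient: P1 (Income <- UrbanRes <- UnionMember -> Region) has no collider blocking it and no conditioned non-collider, so it is open.
Try {UrbanRes}:
  P1: blocked at chain node UrbanRes ∈ conditioning set.
  P2: blocked at fork node UrbanRes ∈ conditioning set.
{UrbanRes} contains no descendant of Income and blocks every backdoor path.
No other singleton works — e.g. {ParentIncome} leaves P1 open — so {UrbanRes} is the unique smallest valid adjustment set.

{UrbanRes}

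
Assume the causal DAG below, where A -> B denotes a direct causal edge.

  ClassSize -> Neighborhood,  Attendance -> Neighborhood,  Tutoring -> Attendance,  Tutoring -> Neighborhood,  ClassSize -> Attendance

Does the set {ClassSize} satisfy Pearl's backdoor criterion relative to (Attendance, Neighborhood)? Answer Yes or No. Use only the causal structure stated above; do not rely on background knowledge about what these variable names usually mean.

Backdoor paths from Attendance to Neighborhood (paths whose first edge points into Attendance):
  P1: Attendance <- ClassSize -> Neighborhood
  P2: Attendance <- Tutoring -> Neighborhood
Condition 1 (no descendant of Attendance in the set): holds — descendants of Attendance are {Neighborhood}; none are in {ClassSize}.
Condition 2 (every backdoor path blocked by {ClassSize}):
  P1: blocked at fork node ClassSize ∈ conditioning set.
  P2: open — no interior node is in the conditioning set.
{ClassSize} does not satisfy the backdoor criterion.

No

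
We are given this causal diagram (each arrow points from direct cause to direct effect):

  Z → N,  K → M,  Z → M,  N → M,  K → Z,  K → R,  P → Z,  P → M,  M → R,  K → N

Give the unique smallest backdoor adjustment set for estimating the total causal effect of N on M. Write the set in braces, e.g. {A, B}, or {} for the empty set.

Variables eligible for adjustment (non-descendants of N, excluding N and M): {K, P, Z}.
Backdoor paths from N to M:
  P1: N <- K -> Z <- P -> M
  P2: N <- K -> Z -> M
  P3: N <- K -> M
  P4: N <- K -> R <- M
  P5: N <- Z <- P -> M
  P6: N <- Z <- K -> M
  P7: N <- Z <- K -> R <- M
  P8: N <- Z -> M
The empty set is not sufficient: P2 (N <- K -> Z -> M) has no collider blocking it and no conditioned non-collider, so it is open.
Try {K, Z}:
  P1: blocked at fork node K ∈ conditioning set.
  P2: blocked at fork node K ∈ conditioning set.
  P3: blocked at fork node K ∈ conditioning set.
  P4: blocked at fork node K ∈ conditioning set.
  P5: blocked at chain node Z ∈ conditioning set.
  P6: blocked at chain node Z ∈ conditioning set.
  P7: blocked at chain node Z ∈ conditioning set.
  P8: blocked at fork node Z ∈ conditioning set.
{K, Z} contains no descendant of N and blocks every backdoor path.
Every element of {K, Z} is needed (dropping K leaves P1 open; dropping Z leaves P5 open), so no proper subset is valid.
Among all size-2 subsets of the eligible variables, only {K, Z} blocks every backdoor path, so it is the unique smallest valid adjustment set.

{K, Z}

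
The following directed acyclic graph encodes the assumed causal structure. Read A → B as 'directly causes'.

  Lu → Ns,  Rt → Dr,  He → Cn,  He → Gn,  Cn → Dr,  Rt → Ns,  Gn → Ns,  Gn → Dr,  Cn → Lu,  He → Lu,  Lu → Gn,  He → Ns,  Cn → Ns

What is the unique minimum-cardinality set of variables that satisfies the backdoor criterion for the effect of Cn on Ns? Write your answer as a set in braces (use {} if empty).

{He}

Variables eligible for adjustment (non-descendants of Cn, excluding Cn and Ns): {He, Rt}.
Backdoor paths from Cn to Ns:
  P1: Cn <- He -> Lu -> Gn -> Ns
  P2: Cn <- He -> Lu -> Gn -> Dr <- Rt -> Ns
  P3: Cn <- He -> Lu -> Ns
  P4: Cn <- He -> Gn <- Lu -> Ns
  P5: Cn <- He -> Gn -> Ns
  P6: Cn <- He -> Gn -> Dr <- Rt -> Ns
  P7: Cn <- He -> Ns
The empty set is not sufficient: P1 (Cn <- He -> Lu -> Gn -> Ns) has no collider blocking it and no conditioned non-collider, so it is open.
Try {He}:
  P1: blocked at fork node He ∈ conditioning set.
  P2: blocked at fork node He ∈ conditioning set.
  P3: blocked at fork node He ∈ conditioning set.
  P4: blocked at fork node He ∈ conditioning set.
  P5: blocked at fork node He ∈ conditioning set.
  P6: blocked at fork node He ∈ conditioning set.
  P7: blocked at fork node He ∈ conditioning set.
{He} contains no descendant of Cn and blocks every backdoor path.
No other singleton works — e.g. {Rt} leaves P1 open — so {He} is the unique smallest valid adjustment set.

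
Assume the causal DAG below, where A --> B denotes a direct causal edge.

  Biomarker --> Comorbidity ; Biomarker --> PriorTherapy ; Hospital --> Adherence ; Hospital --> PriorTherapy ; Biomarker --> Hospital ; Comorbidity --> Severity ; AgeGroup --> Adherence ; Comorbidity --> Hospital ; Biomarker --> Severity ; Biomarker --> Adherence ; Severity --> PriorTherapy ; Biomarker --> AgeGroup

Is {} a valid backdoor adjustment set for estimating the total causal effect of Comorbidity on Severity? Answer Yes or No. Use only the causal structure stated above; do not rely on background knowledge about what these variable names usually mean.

Backdoor paths from Comorbidity to Severity (paths whose first edge points into Comorbidity):
  P1: Comorbidity <- Biomarker -> Severity
  P2: Comorbidity <- Biomarker -> Hospital -> PriorTherapy <- Severity
  P3: Comorbidity <- Biomarker -> PriorTherapy <- Severity
  P4: Comorbidity <- Biomarker -> AgeGroup -> Adherence <- Hospital -> PriorTherapy <- Severity
  P5: Comorbidity <- Biomarker -> Adherence <- Hospital -> PriorTherapy <- Severity
Condition 1 (no descendant of Comorbidity in the set): holds — descendants of Comorbidity are {Adherence, Hospital, PriorTherapy, Severity}; none are in {}.
Condition 2 (every backdoor path blocked by {}):
  P1: open — no interior node is in the conditioning set.
  P2: blocked at collider PriorTherapy (neither it nor any descendant is in the conditioning set).
  P3: blocked at collider PriorTherapy (neither it nor any descendant is in the conditioning set).
  P4: blocked at collider Adherence (neither it nor any descendant is in the conditioning set).
  P5: blocked at collider Adherence (neither it nor any descendant is in the conditioning set).
{} does not satisfy the backdoor criterion.

No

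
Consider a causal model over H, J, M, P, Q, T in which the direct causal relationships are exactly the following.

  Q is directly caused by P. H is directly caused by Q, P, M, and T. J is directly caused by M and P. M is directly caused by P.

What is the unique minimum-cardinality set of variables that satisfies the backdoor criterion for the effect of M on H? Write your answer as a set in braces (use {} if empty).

{P}

Variables eligible for adjustment (non-descendants of M, excluding M and H): {P, Q, T}.
Backdoor paths from M to H:
  P1: M <- P -> Q -> H
  P2: M <- P -> H
The empty set is not sufficient: P1 (M <- P -> Q -> H) has no collider blocking it and no conditioned non-collider, so it is open.
Try {P}:
  P1: blocked at fork node P ∈ conditioning set.
  P2: blocked at fork node P ∈ conditioning set.
{P} contains no descendant of M and blocks every backdoor path.
No other singleton works — e.g. {T} leaves P1 open — so {P} is the unique smallest valid adjustment set.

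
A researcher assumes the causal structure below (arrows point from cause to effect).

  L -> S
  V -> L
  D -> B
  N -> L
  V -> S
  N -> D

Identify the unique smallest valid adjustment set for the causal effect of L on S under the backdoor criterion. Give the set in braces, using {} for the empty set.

{V}

Variables eligible for adjustment (non-descendants of L, excluding L and S): {B, D, N, V}.
Backdoor paths from L to S:
  P1: L <- V -> S
The empty set is not sufficient: P1 (L <- V -> S) has no collider blocking it and no conditioned non-collider, so it is open.
Try {V}:
  P1: blocked at fork node V ∈ conditioning set.
{V} contains no descendant of L and blocks every backdoor path.
No other singleton works — e.g. {N} leaves P1 open — so {V} is the unique smallest valid adjustment set.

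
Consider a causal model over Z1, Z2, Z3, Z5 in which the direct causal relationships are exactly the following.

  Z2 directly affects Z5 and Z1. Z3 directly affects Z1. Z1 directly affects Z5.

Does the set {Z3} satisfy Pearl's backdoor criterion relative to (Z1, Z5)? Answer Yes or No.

Backdoor paths from Z1 to Z5 (paths whose first edge points into Z1):
  P1: Z1 <- Z2 -> Z5
Condition 1 (no descendant of Z1 in the set): holds — descendants of Z1 are {Z5}; none are in {Z3}.
Condition 2 (every backdoor path blocked by {Z3}):
  P1: open — no interior node is in the conditioning set.
{Z3} does not satisfy the backdoor criterion.

No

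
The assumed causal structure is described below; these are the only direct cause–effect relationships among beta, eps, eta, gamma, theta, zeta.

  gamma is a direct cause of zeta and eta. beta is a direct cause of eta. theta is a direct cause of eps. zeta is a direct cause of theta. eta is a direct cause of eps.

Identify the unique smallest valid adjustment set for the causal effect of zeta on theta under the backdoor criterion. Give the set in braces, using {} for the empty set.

{}

Variables eligible for adjustment (non-descendants of zeta, excluding zeta and theta): {beta, eta, gamma}.
Backdoor paths from zeta to theta:
  P1: zeta <- gamma -> eta -> eps <- theta
Each backdoor path contains an unconditioned collider, so every path is already blocked with the empty conditioning set:
  P1: blocked at collider eps (neither it nor any descendant is in the conditioning set).
The empty set is therefore the unique smallest valid set.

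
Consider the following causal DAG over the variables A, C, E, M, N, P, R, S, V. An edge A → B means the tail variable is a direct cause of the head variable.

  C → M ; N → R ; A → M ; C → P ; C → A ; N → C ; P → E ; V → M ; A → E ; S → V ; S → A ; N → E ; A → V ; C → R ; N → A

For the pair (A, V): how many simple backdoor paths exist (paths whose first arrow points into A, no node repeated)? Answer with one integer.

5

A backdoor path from A to V is any simple undirected path whose first edge points into A (i.e. leaves A via a parent).
Parents of A: {C, N, S}.
Enumerating:
  P1: A <- N -> C -> M <- V
  P2: A <- N -> R <- C -> M <- V
  P3: A <- N -> E <- P <- C -> M <- V
  P4: A <- C -> M <- V
  P5: A <- S -> V
That exhausts the simple backdoor paths. Count: 5.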